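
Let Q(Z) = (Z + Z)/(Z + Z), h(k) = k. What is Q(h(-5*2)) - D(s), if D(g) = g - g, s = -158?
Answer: 1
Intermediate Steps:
Q(Z) = 1 (Q(Z) = (2*Z)/((2*Z)) = (2*Z)*(1/(2*Z)) = 1)
D(g) = 0
Q(h(-5*2)) - D(s) = 1 - 1*0 = 1 + 0 = 1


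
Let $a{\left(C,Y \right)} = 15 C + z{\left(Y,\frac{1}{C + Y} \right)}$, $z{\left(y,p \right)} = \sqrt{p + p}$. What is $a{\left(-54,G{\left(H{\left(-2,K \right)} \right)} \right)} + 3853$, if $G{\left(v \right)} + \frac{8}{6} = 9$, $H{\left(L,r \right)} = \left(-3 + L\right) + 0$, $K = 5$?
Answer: $3043 + \frac{i \sqrt{834}}{139} \approx 3043.0 + 0.20776 i$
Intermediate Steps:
$H{\left(L,r \right)} = -3 + L$
$G{\left(v \right)} = \frac{23}{3}$ ($G{\left(v \right)} = - \frac{4}{3} + 9 = \frac{23}{3}$)
$z{\left(y,p \right)} = \sqrt{2} \sqrt{p}$ ($z{\left(y,p \right)} = \sqrt{2 p} = \sqrt{2} \sqrt{p}$)
$a{\left(C,Y \right)} = 15 C + \sqrt{2} \sqrt{\frac{1}{C + Y}}$
$a{\left(-54,G{\left(H{\left(-2,K \right)} \right)} \right)} + 3853 = \left(15 \left(-54\right) + \sqrt{2} \sqrt{\frac{1}{-54 + \frac{23}{3}}}\right) + 3853 = \left(-810 + \sqrt{2} \sqrt{\frac{1}{- \frac{139}{3}}}\right) + 3853 = \left(-810 + \sqrt{2} \sqrt{- \frac{3}{139}}\right) + 3853 = \left(-810 + \sqrt{2} \frac{i \sqrt{417}}{139}\right) + 3853 = \left(-810 + \frac{i \sqrt{834}}{139}\right) + 3853 = 3043 + \frac{i \sqrt{834}}{139}$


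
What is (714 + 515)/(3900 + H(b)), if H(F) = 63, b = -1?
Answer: 1229/3963 ≈ 0.31012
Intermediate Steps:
(714 + 515)/(3900 + H(b)) = (714 + 515)/(3900 + 63) = 1229/3963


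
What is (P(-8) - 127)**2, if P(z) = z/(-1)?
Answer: 14161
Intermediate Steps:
P(z) = -z (P(z) = z*(-1) = -z)
(P(-8) - 127)**2 = (-1*(-8) - 127)**2 = (8 - 127)**2 = (-119)**2 = 14161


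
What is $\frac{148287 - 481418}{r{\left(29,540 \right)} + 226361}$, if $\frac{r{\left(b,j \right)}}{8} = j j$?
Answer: $- \frac{333131}{2559161} \approx -0.13017$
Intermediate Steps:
$r{\left(b,j \right)} = 8 j^{2}$ ($r{\left(b,j \right)} = 8 j j = 8 j^{2}$)
$\frac{148287 - 481418}{r{\left(29,540 \right)} + 226361} = \frac{148287 - 481418}{8 \cdot 540^{2} + 226361} = - \frac{333131}{8 \cdot 291600 + 226361} = - \frac{333131}{2332800 + 226361} = - \frac{333131}{2559161}$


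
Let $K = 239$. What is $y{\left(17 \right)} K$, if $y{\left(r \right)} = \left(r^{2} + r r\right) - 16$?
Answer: $134318$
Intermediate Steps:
$y{\left(r \right)} = -16 + 2 r^{2}$ ($y{\left(r \right)} = \left(r^{2} + r^{2}\right) - 16 = 2 r^{2} - 16 = -16 + 2 r^{2}$)
$y{\left(17 \right)} K = \left(-16 + 2 \cdot 17^{2}\right) 239 = \left(-16 + 2 \cdot 289\right) 239 = \left(-16 + 578\right) 239 = 562 \cdot 239 = 134318$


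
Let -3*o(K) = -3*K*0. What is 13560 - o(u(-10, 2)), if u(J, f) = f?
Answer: 13560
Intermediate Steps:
o(K) = 0 (o(K) = -(-3*K)*0/3 = -⅓*0 = 0)
13560 - o(u(-10, 2)) = 13560 - 1*0 = 13560 + 0 = 13560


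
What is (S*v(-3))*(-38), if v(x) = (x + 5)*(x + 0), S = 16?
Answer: 3648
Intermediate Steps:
v(x) = x*(5 + x) (v(x) = (5 + x)*x = x*(5 + x))
(S*v(-3))*(-38) = (16*(-3*(5 - 3)))*(-38) = (16*(-3*2))*(-38) = (16*(-6))*(-38) = -96*(-38) = 3648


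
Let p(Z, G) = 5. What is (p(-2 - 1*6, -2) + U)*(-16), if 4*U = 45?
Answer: -260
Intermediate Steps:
U = 45/4 (U = (¼)*45 = 45/4 ≈ 11.250)
(p(-2 - 1*6, -2) + U)*(-16) = (5 + 45/4)*(-16) = (65/4)*(-16) = -260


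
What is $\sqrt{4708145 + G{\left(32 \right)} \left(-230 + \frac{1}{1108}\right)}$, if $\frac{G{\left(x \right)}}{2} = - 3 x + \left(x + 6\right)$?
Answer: $\frac{8 \sqrt{5676537178}}{277} \approx 2176.0$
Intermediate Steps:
$G{\left(x \right)} = 12 - 4 x$ ($G{\left(x \right)} = 2 \left(- 3 x + \left(x + 6\right)\right) = 2 \left(- 3 x + \left(6 + x\right)\right) = 2 \left(6 - 2 x\right) = 12 - 4 x$)
$\sqrt{4708145 + G{\left(32 \right)} \left(-230 + \frac{1}{1108}\right)} = \sqrt{4708145 + \left(12 - 128\right) \left(-230 + \frac{1}{1108}\right)} = \sqrt{4708145 - - \frac{7390331}{277}} = \sqrt{4708145 + \frac{7390331}{277}} = \sqrt{\frac{1311546496}{277}} = \frac{8 \sqrt{5676537178}}{277}$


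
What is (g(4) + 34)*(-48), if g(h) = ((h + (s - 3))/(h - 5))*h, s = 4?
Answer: -672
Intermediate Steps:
g(h) = h*(1 + h)/(-5 + h) (g(h) = ((h + (4 - 3))/(h - 5))*h = ((h + 1)/(-5 + h))*h = ((1 + h)/(-5 + h))*h = h*(1 + h)/(-5 + h))
(g(4) + 34)*(-48) = (4*(1 + 4)/(-5 + 4) + 34)*(-48) = (4*5/(-1) + 34)*(-48) = (4*(-1)*5 + 34)*(-48) = (-20 + 34)*(-48) = 14*(-48) = -672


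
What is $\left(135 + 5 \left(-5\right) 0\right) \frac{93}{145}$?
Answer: $\frac{2511}{29} \approx 86.586$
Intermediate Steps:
$\left(135 + 5 \left(-5\right) 0\right) \frac{93}{145} = \left(135 - 0\right) 93 \cdot \frac{1}{145} = \left(135 + 0\right) \frac{93}{145} = 135 \cdot \frac{93}{145} = \frac{2511}{29}$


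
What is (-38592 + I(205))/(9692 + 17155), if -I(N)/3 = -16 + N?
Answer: -229/157 ≈ -1.4586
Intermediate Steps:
I(N) = 48 - 3*N (I(N) = -3*(-16 + N) = 48 - 3*N)
(-38592 + I(205))/(9692 + 17155) = (-38592 + (48 - 3*205))/(9692 + 17155) = (-38592 + (48 - 615))/26847 = (-38592 - 567)*(1/26847) = -39159*1/26847 = -229/157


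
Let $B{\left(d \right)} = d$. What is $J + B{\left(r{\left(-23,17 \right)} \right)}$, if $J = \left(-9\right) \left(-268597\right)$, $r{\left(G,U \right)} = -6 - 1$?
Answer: $2417366$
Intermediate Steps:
$r{\left(G,U \right)} = -7$
$J = 2417373$
$J + B{\left(r{\left(-23,17 \right)} \right)} = 2417373 - 7 = 2417366$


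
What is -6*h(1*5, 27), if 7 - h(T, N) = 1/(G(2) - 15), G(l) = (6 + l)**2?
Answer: -2052/49 ≈ -41.878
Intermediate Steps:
h(T, N) = 342/49 (h(T, N) = 7 - 1/((6 + 2)**2 - 15) = 7 - 1/(8**2 - 15) = 7 - 1/(64 - 15) = 7 - 1/49 = 342/49)
-6*h(1*5, 27) = -6*342/49 = -2052/49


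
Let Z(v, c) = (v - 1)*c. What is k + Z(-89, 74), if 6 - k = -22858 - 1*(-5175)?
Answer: 11029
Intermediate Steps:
Z(v, c) = c*(-1 + v) (Z(v, c) = (-1 + v)*c = c*(-1 + v))
k = 17689 (k = 6 - (-22858 - 1*(-5175)) = 6 - (-22858 + 5175) = 6 - 1*(-17683) = 6 + 17683 = 17689)
k + Z(-89, 74) = 17689 + 74*(-1 - 89) = 17689 + 74*(-90) = 17689 - 6660 = 11029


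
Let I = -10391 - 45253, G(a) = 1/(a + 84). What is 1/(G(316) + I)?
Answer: -400/22257599 ≈ -1.7971e-5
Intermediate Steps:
G(a) = 1/(84 + a)
I = -55644
1/(G(316) + I) = 1/(1/(84 + 316) - 55644) = 1/(1/400 - 55644) = 1/(-22257599/400) = -400/22257599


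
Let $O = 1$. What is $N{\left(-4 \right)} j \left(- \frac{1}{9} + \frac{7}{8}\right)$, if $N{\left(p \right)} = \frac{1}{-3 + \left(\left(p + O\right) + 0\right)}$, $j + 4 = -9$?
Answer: $\frac{715}{432} \approx 1.6551$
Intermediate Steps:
$j = -13$ ($j = -4 - 9 = -13$)
$N{\left(p \right)} = \frac{1}{-2 + p}$ ($N{\left(p \right)} = \frac{1}{-3 + \left(\left(p + 1\right) + 0\right)} = \frac{1}{-3 + \left(\left(1 + p\right) + 0\right)} = \frac{1}{-3 + \left(1 + p\right)} = \frac{1}{-2 + p}$)
$N{\left(-4 \right)} j \left(- \frac{1}{9} + \frac{7}{8}\right) = \frac{1}{-2 - 4} \left(-13\right) \left(- \frac{1}{9} + \frac{7}{8}\right) = \frac{1}{-6} \left(-13\right) \left(\left(-1\right) \frac{1}{9} + 7 \cdot \frac{1}{8}\right) = \left(- \frac{1}{6}\right) \left(-13\right) \left(- \frac{1}{9} + \frac{7}{8}\right) = \frac{13}{6} \cdot \frac{55}{72} = \frac{715}{432}$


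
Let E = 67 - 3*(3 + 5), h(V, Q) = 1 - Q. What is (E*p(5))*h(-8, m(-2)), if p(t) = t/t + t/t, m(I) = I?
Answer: 258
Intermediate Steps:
E = 43 (E = 67 - 3*8 = 67 - 1*24 = 67 - 24 = 43)
p(t) = 2 (p(t) = 1 + 1 = 2)
(E*p(5))*h(-8, m(-2)) = (43*2)*(1 - 1*(-2)) = 86*(1 + 2) = 86*3 = 258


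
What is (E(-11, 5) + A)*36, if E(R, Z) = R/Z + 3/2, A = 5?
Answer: 774/5 ≈ 154.80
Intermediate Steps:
E(R, Z) = 3/2 + R/Z (E(R, Z) = R/Z + 3*(½) = R/Z + 3/2 = 3/2 + R/Z)
(E(-11, 5) + A)*36 = ((3/2 - 11/5) + 5)*36 = (-7/10 + 5)*36 = (43/10)*36 = 774/5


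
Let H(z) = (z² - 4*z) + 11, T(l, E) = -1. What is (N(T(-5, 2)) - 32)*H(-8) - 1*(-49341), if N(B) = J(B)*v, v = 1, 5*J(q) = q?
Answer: 229478/5 ≈ 45896.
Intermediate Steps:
J(q) = q/5
N(B) = B/5 (N(B) = (B/5)*1 = B/5)
H(z) = 11 + z² - 4*z
(N(T(-5, 2)) - 32)*H(-8) - 1*(-49341) = ((⅕)*(-1) - 32)*(11 + (-8)² - 4*(-8)) - 1*(-49341) = (-⅕ - 32)*(11 + 64 + 32) + 49341 = -161/5*107 + 49341 = -17227/5 + 49341 = 229478/5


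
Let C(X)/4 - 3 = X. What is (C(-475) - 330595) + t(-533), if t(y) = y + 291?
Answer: -332725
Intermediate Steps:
C(X) = 12 + 4*X
t(y) = 291 + y
(C(-475) - 330595) + t(-533) = ((12 + 4*(-475)) - 330595) + (291 - 533) = ((12 - 1900) - 330595) - 242 = (-1888 - 330595) - 242 = -332483 - 242 = -332725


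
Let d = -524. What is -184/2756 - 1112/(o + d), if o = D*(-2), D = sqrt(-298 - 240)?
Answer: 48592818/23833199 - 278*I*sqrt(538)/34591 ≈ 2.0389 - 0.18641*I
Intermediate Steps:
D = I*sqrt(538) (D = sqrt(-538) = I*sqrt(538) ≈ 23.195*I)
o = -2*I*sqrt(538) (o = (I*sqrt(538))*(-2) = -2*I*sqrt(538) ≈ -46.39*I)
-184/2756 - 1112/(o + d) = -184/2756 - 1112/(-2*I*sqrt(538) - 524) = -184*1/2756 - 1112/(-524 - 2*I*sqrt(538)) = -46/689 - 1112/(-524 - 2*I*sqrt(538))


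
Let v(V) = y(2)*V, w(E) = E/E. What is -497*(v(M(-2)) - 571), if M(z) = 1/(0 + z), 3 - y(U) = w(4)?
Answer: 284284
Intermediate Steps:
w(E) = 1
y(U) = 2 (y(U) = 3 - 1*1 = 3 - 1 = 2)
M(z) = 1/z
v(V) = 2*V
-497*(v(M(-2)) - 571) = -497*(2/(-2) - 571) = -497*(2*(-½) - 571) = -497*(-1 - 571) = -497*(-572) = 284284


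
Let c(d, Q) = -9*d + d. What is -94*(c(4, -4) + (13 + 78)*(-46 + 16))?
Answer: 259628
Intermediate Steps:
c(d, Q) = -8*d
-94*(c(4, -4) + (13 + 78)*(-46 + 16)) = -94*(-8*4 + (13 + 78)*(-46 + 16)) = -94*(-32 + 91*(-30)) = -94*(-32 - 2730) = -94*(-2762) = 259628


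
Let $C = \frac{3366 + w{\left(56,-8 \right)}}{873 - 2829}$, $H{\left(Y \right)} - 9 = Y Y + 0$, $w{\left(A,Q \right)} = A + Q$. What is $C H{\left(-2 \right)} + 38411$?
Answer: $\frac{12514589}{326} \approx 38388.0$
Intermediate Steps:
$H{\left(Y \right)} = 9 + Y^{2}$ ($H{\left(Y \right)} = 9 + \left(Y Y + 0\right) = 9 + \left(Y^{2} + 0\right) = 9 + Y^{2}$)
$C = - \frac{569}{326}$ ($C = \frac{3366 + \left(56 - 8\right)}{873 - 2829} = \frac{3366 + 48}{-1956} = 3414 \left(- \frac{1}{1956}\right) = - \frac{569}{326} \approx -1.7454$)
$C H{\left(-2 \right)} + 38411 = - \frac{569 \left(9 + \left(-2\right)^{2}\right)}{326} + 38411 = - \frac{569 \left(9 + 4\right)}{326} + 38411 = \left(- \frac{569}{326}\right) 13 + 38411 = - \frac{7397}{326} + 38411 = \frac{12514589}{326}$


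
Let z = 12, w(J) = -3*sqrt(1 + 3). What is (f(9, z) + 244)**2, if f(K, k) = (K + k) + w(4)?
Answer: 67081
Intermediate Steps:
w(J) = -6 (w(J) = -3*sqrt(4) = -3*2 = -6)
f(K, k) = -6 + K + k (f(K, k) = (K + k) - 6 = -6 + K + k)
(f(9, z) + 244)**2 = ((-6 + 9 + 12) + 244)**2 = (15 + 244)**2 = 259**2 = 67081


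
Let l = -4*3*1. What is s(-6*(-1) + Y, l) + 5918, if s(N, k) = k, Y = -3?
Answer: 5906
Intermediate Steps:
l = -12 (l = -12*1 = -12)
s(-6*(-1) + Y, l) + 5918 = -12 + 5918 = 5906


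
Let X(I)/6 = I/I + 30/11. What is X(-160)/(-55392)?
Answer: -41/101552 ≈ -0.00040373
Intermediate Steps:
X(I) = 246/11 (X(I) = 6*(I/I + 30/11) = 6*(1 + 30*(1/11)) = 6*(1 + 30/11) = 6*(41/11) = 246/11)
X(-160)/(-55392) = (246/11)/(-55392) = (246/11)*(-1/55392) = -41/101552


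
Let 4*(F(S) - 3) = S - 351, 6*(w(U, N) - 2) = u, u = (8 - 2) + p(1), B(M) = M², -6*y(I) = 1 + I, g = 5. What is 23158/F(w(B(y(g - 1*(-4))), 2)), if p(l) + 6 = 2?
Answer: -138948/505 ≈ -275.14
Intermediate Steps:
p(l) = -4 (p(l) = -6 + 2 = -4)
y(I) = -⅙ - I/6 (y(I) = -(1 + I)/6 = -⅙ - I/6)
u = 2 (u = (8 - 2) - 4 = 6 - 4 = 2)
w(U, N) = 7/3 (w(U, N) = 2 + (⅙)*2 = 2 + ⅓ = 7/3)
F(S) = -339/4 + S/4 (F(S) = 3 + (S - 351)/4 = 3 + (-351 + S)/4 = 3 + (-351/4 + S/4) = -339/4 + S/4)
23158/F(w(B(y(g - 1*(-4))), 2)) = 23158/(-339/4 + (¼)*(7/3)) = 23158/(-339/4 + 7/12) = 23158/(-505/6) = 23158*(-6/505) = -138948/505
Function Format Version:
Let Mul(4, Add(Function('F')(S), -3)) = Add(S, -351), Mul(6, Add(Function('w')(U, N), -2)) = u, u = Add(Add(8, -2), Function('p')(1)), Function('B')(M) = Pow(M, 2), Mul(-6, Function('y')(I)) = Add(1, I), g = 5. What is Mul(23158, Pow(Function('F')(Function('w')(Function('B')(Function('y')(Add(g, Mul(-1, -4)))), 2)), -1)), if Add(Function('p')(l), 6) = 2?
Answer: Rational(-138948, 505) ≈ -275.14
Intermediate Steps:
Function('p')(l) = -4 (Function('p')(l) = Add(-6, 2) = -4)
Function('y')(I) = Add(Rational(-1, 6), Mul(Rational(-1, 6), I)) (Function('y')(I) = Mul(Rational(-1, 6), Add(1, I)) = Add(Rational(-1, 6), Mul(Rational(-1, 6), I)))
u = 2 (u = Add(Add(8, -2), -4) = Add(6, -4) = 2)
Function('w')(U, N) = Rational(7, 3) (Function('w')(U, N) = Add(2, Mul(Rational(1, 6), 2)) = Add(2, Rational(1, 3)) = Rational(7, 3))
Function('F')(S) = Add(Rational(-339, 4), Mul(Rational(1, 4), S)) (Function('F')(S) = Add(3, Mul(Rational(1, 4), Add(S, -351))) = Add(3, Mul(Rational(1, 4), Add(-351, S))) = Add(3, Add(Rational(-351, 4), Mul(Rational(1, 4), S))) = Add(Rational(-339, 4), Mul(Rational(1, 4), S)))
Mul(23158, Pow(Function('F')(Function('w')(Function('B')(Function('y')(Add(g, Mul(-1, -4)))), 2)), -1)) = Mul(23158, Pow(Add(Rational(-339, 4), Mul(Rational(1, 4), Rational(7, 3))), -1)) = Mul(23158, Pow(Add(Rational(-339, 4), Rational(7, 12)), -1)) = Mul(23158, Pow(Rational(-505, 6), -1)) = Mul(23158, Rational(-6, 505)) = Rational(-138948, 505)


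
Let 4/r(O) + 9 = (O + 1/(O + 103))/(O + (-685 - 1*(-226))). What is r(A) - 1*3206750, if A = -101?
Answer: -31679487730/9879 ≈ -3.2068e+6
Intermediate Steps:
r(O) = 4/(-9 + (O + 1/(103 + O))/(-459 + O)) (r(O) = 4/(-9 + (O + 1/(O + 103))/(O + (-685 - 1*(-226)))) = 4/(-9 + (O + 1/(103 + O))/(O + (-685 + 226))) = 4/(-9 + (O + 1/(103 + O))/(O - 459)) = 4/(-9 + (O + 1/(103 + O))/(-459 + O)))
r(A) - 1*3206750 = 4*(-47277 + (-101)**2 - 356*(-101))/(425494 - 8*(-101)**2 + 3307*(-101)) - 1*3206750 = 4*(-47277 + 10201 + 35956)/(425494 - 8*10201 - 334007) - 3206750 = 4*(-1120)/(425494 - 81608 - 334007) - 3206750 = 4*(-1120)/9879 - 3206750 = 4*(1/9879)*(-1120) - 3206750 = -4480/9879 - 3206750 = -31679487730/9879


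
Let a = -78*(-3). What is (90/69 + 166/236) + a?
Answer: 640525/2714 ≈ 236.01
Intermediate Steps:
a = 234
(90/69 + 166/236) + a = (90/69 + 166/236) + 234 = (90*(1/69) + 166*(1/236)) + 234 = (30/23 + 83/118) + 234 = 5449/2714 + 234 = 640525/2714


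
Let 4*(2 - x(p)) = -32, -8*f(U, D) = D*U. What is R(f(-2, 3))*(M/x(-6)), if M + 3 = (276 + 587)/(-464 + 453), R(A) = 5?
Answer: -448/11 ≈ -40.727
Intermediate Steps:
f(U, D) = -D*U/8
x(p) = 10 (x(p) = 2 - ¼*(-32) = 2 + 8 = 10)
M = -896/11 (M = -3 + (276 + 587)/(-464 + 453) = -3 + 863/(-11) = -3 + 863*(-1/11) = -3 - 863/11 = -896/11 ≈ -81.455)
R(f(-2, 3))*(M/x(-6)) = 5*(-896/11/10) = 5*(-896/11*⅒) = 5*(-448/55) = -448/11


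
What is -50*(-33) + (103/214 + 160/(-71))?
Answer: 25043173/15194 ≈ 1648.2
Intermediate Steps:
-50*(-33) + (103/214 + 160/(-71)) = 1650 + (103*(1/214) + 160*(-1/71)) = 1650 + (103/214 - 160/71) = 1650 - 26927/15194 = 25043173/15194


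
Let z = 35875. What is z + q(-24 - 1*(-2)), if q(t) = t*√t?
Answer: 35875 - 22*I*√22 ≈ 35875.0 - 103.19*I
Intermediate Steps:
q(t) = t^(3/2)
z + q(-24 - 1*(-2)) = 35875 + (-24 - 1*(-2))^(3/2) = 35875 + (-24 + 2)^(3/2) = 35875 + (-22)^(3/2) = 35875 - 22*I*√22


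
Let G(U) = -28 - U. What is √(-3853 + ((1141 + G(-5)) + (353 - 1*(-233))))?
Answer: I*√2149 ≈ 46.357*I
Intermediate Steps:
√(-3853 + ((1141 + G(-5)) + (353 - 1*(-233)))) = √(-3853 + ((1141 + (-28 - 1*(-5))) + (353 - 1*(-233)))) = √(-3853 + ((1141 + (-28 + 5)) + (353 + 233))) = √(-3853 + ((1141 - 23) + 586)) = √(-3853 + (1118 + 586)) = √(-3853 + 1704) = √(-2149) = I*√2149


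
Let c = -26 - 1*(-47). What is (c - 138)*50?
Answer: -5850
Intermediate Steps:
c = 21 (c = -26 + 47 = 21)
(c - 138)*50 = (21 - 138)*50 = -117*50 = -5850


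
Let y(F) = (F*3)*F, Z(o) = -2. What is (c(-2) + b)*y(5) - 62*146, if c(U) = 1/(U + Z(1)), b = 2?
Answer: -35683/4 ≈ -8920.8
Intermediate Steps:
c(U) = 1/(-2 + U) (c(U) = 1/(U - 2) = 1/(-2 + U))
y(F) = 3*F**2 (y(F) = (3*F)*F = 3*F**2)
(c(-2) + b)*y(5) - 62*146 = (1/(-2 - 2) + 2)*(3*5**2) - 62*146 = (1/(-4) + 2)*(3*25) - 9052 = (-1/4 + 2)*75 - 9052 = (7/4)*75 - 9052 = 525/4 - 9052 = -35683/4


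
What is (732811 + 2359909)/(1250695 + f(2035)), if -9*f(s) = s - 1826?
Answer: 13917240/5628023 ≈ 2.4728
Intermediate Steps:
f(s) = 1826/9 - s/9 (f(s) = -(s - 1826)/9 = -(-1826 + s)/9 = 1826/9 - s/9)
(732811 + 2359909)/(1250695 + f(2035)) = (732811 + 2359909)/(1250695 + (1826/9 - 1/9*2035)) = 3092720/(1250695 + (1826/9 - 2035/9)) = 3092720/(1250695 - 209/9) = 3092720/(11256046/9) = 3092720*(9/11256046) = 13917240/5628023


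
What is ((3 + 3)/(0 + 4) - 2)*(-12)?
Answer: 6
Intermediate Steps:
((3 + 3)/(0 + 4) - 2)*(-12) = (6/4 - 2)*(-12) = (6*(1/4) - 2)*(-12) = (3/2 - 2)*(-12) = -1/2*(-12) = 6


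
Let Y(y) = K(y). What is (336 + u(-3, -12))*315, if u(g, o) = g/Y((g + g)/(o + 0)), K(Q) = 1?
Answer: 104895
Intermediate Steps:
Y(y) = 1
u(g, o) = g (u(g, o) = g/1 = g*1 = g)
(336 + u(-3, -12))*315 = (336 - 3)*315 = 333*315 = 104895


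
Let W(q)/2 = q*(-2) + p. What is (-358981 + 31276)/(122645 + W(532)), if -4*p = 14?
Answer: -21847/8034 ≈ -2.7193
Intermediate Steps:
p = -7/2 (p = -1/4*14 = -7/2 ≈ -3.5000)
W(q) = -7 - 4*q (W(q) = 2*(q*(-2) - 7/2) = 2*(-2*q - 7/2) = 2*(-7/2 - 2*q) = -7 - 4*q)
(-358981 + 31276)/(122645 + W(532)) = (-358981 + 31276)/(122645 + (-7 - 4*532)) = -327705/(122645 + (-7 - 2128)) = -327705/(122645 - 2135) = -327705/120510 = -327705*1/120510 = -21847/8034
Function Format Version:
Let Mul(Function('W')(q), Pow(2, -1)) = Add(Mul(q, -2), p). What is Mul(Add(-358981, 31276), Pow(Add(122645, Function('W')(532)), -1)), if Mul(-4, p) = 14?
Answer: Rational(-21847, 8034) ≈ -2.7193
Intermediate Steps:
p = Rational(-7, 2) (p = Mul(Rational(-1, 4), 14) = Rational(-7, 2) ≈ -3.5000)
Function('W')(q) = Add(-7, Mul(-4, q)) (Function('W')(q) = Mul(2, Add(Mul(q, -2), Rational(-7, 2))) = Mul(2, Add(Mul(-2, q), Rational(-7, 2))) = Mul(2, Add(Rational(-7, 2), Mul(-2, q))) = Add(-7, Mul(-4, q)))
Mul(Add(-358981, 31276), Pow(Add(122645, Function('W')(532)), -1)) = Mul(Add(-358981, 31276), Pow(Add(122645, Add(-7, Mul(-4, 532))), -1)) = Mul(-327705, Pow(Add(122645, Add(-7, -2128)), -1)) = Mul(-327705, Pow(Add(122645, -2135), -1)) = Mul(-327705, Pow(120510, -1)) = Mul(-327705, Rational(1, 120510)) = Rational(-21847, 8034)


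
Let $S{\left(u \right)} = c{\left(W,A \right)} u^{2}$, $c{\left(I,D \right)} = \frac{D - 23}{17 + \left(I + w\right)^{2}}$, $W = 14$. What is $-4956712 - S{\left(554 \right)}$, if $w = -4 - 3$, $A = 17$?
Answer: $- \frac{54216916}{11} \approx -4.9288 \cdot 10^{6}$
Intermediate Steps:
$w = -7$
$c{\left(I,D \right)} = \frac{-23 + D}{17 + \left(-7 + I\right)^{2}}$ ($c{\left(I,D \right)} = \frac{D - 23}{17 + \left(I - 7\right)^{2}} = \frac{-23 + D}{17 + \left(-7 + I\right)^{2}}$)
$S{\left(u \right)} = - \frac{u^{2}}{11}$ ($S{\left(u \right)} = \frac{-23 + 17}{17 + \left(-7 + 14\right)^{2}} u^{2} = \frac{1}{17 + 7^{2}} \left(-6\right) u^{2} = \frac{1}{17 + 49} \left(-6\right) u^{2} = \frac{1}{66} \left(-6\right) u^{2} = - \frac{u^{2}}{11}$)
$-4956712 - S{\left(554 \right)} = -4956712 - - \frac{554^{2}}{11} = -4956712 - \left(- \frac{1}{11}\right) 306916 = -4956712 - - \frac{306916}{11} = -4956712 + \frac{306916}{11} = - \frac{54216916}{11}$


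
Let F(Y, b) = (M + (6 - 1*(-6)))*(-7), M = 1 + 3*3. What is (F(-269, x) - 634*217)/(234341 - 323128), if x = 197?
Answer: 137732/88787 ≈ 1.5513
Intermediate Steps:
M = 10 (M = 1 + 9 = 10)
F(Y, b) = -154 (F(Y, b) = (10 + (6 - 1*(-6)))*(-7) = (10 + (6 + 6))*(-7) = (10 + 12)*(-7) = 22*(-7) = -154)
(F(-269, x) - 634*217)/(234341 - 323128) = (-154 - 634*217)/(234341 - 323128) = (-154 - 137578)/(-88787) = -137732*(-1/88787) = 137732/88787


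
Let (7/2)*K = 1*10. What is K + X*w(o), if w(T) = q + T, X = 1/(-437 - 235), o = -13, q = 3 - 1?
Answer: 1931/672 ≈ 2.8735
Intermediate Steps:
q = 2
K = 20/7 (K = 2*(1*10)/7 = (2/7)*10 = 20/7 ≈ 2.8571)
X = -1/672 (X = 1/(-672) = -1/672 ≈ -0.0014881)
w(T) = 2 + T
K + X*w(o) = 20/7 - (2 - 13)/672 = 20/7 - 1/672*(-11) = 20/7 + 11/672 = 1931/672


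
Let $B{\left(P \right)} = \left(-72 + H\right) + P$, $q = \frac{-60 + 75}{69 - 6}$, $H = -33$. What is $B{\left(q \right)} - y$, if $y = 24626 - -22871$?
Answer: $- \frac{999637}{21} \approx -47602.0$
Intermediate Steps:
$q = \frac{5}{21}$ ($q = \frac{15}{63} = 15 \cdot \frac{1}{63} = \frac{5}{21} \approx 0.2381$)
$y = 47497$ ($y = 24626 + 22871 = 47497$)
$B{\left(P \right)} = -105 + P$ ($B{\left(P \right)} = \left(-72 - 33\right) + P = -105 + P$)
$B{\left(q \right)} - y = \left(-105 + \frac{5}{21}\right) - 47497 = - \frac{2200}{21} - 47497 = - \frac{999637}{21}$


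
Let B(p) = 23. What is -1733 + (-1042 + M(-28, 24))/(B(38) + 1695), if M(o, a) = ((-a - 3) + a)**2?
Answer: -2978327/1718 ≈ -1733.6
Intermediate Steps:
M(o, a) = 9 (M(o, a) = ((-3 - a) + a)**2 = (-3)**2 = 9)
-1733 + (-1042 + M(-28, 24))/(B(38) + 1695) = -1733 + (-1042 + 9)/(23 + 1695) = -1733 - 1033/1718 = -2978327/1718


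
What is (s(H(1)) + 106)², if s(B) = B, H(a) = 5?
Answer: 12321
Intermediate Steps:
(s(H(1)) + 106)² = (5 + 106)² = 111² = 12321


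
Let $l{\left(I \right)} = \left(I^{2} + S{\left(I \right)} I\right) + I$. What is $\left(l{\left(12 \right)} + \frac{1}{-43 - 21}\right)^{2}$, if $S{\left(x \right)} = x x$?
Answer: $\frac{14538330625}{4096} \approx 3.5494 \cdot 10^{6}$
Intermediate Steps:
$S{\left(x \right)} = x^{2}$
$l{\left(I \right)} = I + I^{2} + I^{3}$ ($l{\left(I \right)} = \left(I^{2} + I^{2} I\right) + I = \left(I^{2} + I^{3}\right) + I = I + I^{2} + I^{3}$)
$\left(l{\left(12 \right)} + \frac{1}{-43 - 21}\right)^{2} = \left(12 \left(1 + 12 + 12^{2}\right) + \frac{1}{-43 - 21}\right)^{2} = \left(12 \left(1 + 12 + 144\right) + \frac{1}{-64}\right)^{2} = \left(12 \cdot 157 - \frac{1}{64}\right)^{2} = \left(1884 - \frac{1}{64}\right)^{2} = \left(\frac{120575}{64}\right)^{2} = \frac{14538330625}{4096}$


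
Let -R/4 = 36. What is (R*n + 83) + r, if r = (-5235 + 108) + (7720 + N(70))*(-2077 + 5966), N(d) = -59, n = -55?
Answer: 29796505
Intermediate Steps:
R = -144 (R = -4*36 = -144)
r = 29788502 (r = (-5235 + 108) + (7720 - 59)*(-2077 + 5966) = -5127 + 7661*3889 = -5127 + 29793629 = 29788502)
(R*n + 83) + r = (-144*(-55) + 83) + 29788502 = (7920 + 83) + 29788502 = 8003 + 29788502 = 29796505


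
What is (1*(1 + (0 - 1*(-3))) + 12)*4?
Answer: 64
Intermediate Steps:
(1*(1 + (0 - 1*(-3))) + 12)*4 = (1*(1 + (0 + 3)) + 12)*4 = (1*(1 + 3) + 12)*4 = (1*4 + 12)*4 = (4 + 12)*4 = 16*4 = 64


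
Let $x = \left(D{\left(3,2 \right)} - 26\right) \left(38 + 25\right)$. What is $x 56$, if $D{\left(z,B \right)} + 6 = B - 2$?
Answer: $-112896$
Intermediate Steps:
$D{\left(z,B \right)} = -8 + B$ ($D{\left(z,B \right)} = -6 + \left(B - 2\right) = -6 + \left(-2 + B\right) = -8 + B$)
$x = -2016$ ($x = \left(\left(-8 + 2\right) - 26\right) \left(38 + 25\right) = \left(-6 - 26\right) 63 = \left(-32\right) 63 = -2016$)
$x 56 = \left(-2016\right) 56 = -112896$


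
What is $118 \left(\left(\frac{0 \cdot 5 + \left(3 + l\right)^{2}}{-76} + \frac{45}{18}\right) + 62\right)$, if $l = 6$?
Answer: $\frac{284439}{38} \approx 7485.2$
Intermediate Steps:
$118 \left(\left(\frac{0 \cdot 5 + \left(3 + l\right)^{2}}{-76} + \frac{45}{18}\right) + 62\right) = 118 \left(\left(\frac{0 \cdot 5 + \left(3 + 6\right)^{2}}{-76} + \frac{45}{18}\right) + 62\right) = 118 \left(\left(\left(0 + 9^{2}\right) \left(- \frac{1}{76}\right) + 45 \cdot \frac{1}{18}\right) + 62\right) = 118 \left(\left(\left(0 + 81\right) \left(- \frac{1}{76}\right) + \frac{5}{2}\right) + 62\right) = 118 \left(\left(81 \left(- \frac{1}{76}\right) + \frac{5}{2}\right) + 62\right) = 118 \left(\left(- \frac{81}{76} + \frac{5}{2}\right) + 62\right) = 118 \left(\frac{109}{76} + 62\right) = 118 \cdot \frac{4821}{76} = \frac{284439}{38}$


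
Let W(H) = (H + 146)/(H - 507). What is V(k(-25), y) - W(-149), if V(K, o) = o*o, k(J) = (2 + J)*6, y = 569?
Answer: 212387213/656 ≈ 3.2376e+5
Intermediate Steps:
k(J) = 12 + 6*J
V(K, o) = o**2
W(H) = (146 + H)/(-507 + H)
V(k(-25), y) - W(-149) = 569**2 - (146 - 149)/(-507 - 149) = 323761 - (-3)/(-656) = 323761 - (-1)*(-3)/656 = 323761 - 1*3/656 = 323761 - 3/656 = 212387213/656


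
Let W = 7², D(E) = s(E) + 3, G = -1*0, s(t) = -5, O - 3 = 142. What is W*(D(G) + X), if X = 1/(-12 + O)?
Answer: -1855/19 ≈ -97.632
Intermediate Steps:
O = 145 (O = 3 + 142 = 145)
G = 0
D(E) = -2 (D(E) = -5 + 3 = -2)
W = 49
X = 1/133 (X = 1/(-12 + 145) = 1/133 ≈ 0.0075188)
W*(D(G) + X) = 49*(-2 + 1/133) = 49*(-265/133) = -1855/19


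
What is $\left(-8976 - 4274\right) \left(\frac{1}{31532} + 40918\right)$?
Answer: $- \frac{8547749747625}{15766} \approx -5.4216 \cdot 10^{8}$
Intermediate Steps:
$\left(-8976 - 4274\right) \left(\frac{1}{31532} + 40918\right) = - 13250 \left(\frac{1}{31532} + 40918\right) = \left(-13250\right) \frac{1290226377}{31532} = - \frac{8547749747625}{15766}$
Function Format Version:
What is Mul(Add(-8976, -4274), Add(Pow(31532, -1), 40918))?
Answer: Rational(-8547749747625, 15766) ≈ -5.4216e+8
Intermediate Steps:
Mul(Add(-8976, -4274), Add(Pow(31532, -1), 40918)) = Mul(-13250, Add(Rational(1, 31532), 40918)) = Mul(-13250, Rational(1290226377, 31532)) = Rational(-8547749747625, 15766)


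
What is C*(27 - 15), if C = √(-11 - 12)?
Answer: 12*I*√23 ≈ 57.55*I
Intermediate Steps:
C = I*√23 (C = √(-23) = I*√23 ≈ 4.7958*I)
C*(27 - 15) = (I*√23)*(27 - 15) = (I*√23)*12 = 12*I*√23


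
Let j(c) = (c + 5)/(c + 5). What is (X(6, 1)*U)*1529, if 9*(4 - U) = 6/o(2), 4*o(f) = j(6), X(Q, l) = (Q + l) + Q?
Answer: 79508/3 ≈ 26503.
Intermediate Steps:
X(Q, l) = l + 2*Q
j(c) = 1 (j(c) = (5 + c)/(5 + c) = 1)
o(f) = ¼ (o(f) = (¼)*1 = ¼)
U = 4/3 (U = 4 - 2/(3*¼) = 4 - 2*4/3 = 4 - ⅑*24 = 4 - 8/3 = 4/3 ≈ 1.3333)
(X(6, 1)*U)*1529 = ((1 + 2*6)*(4/3))*1529 = ((1 + 12)*(4/3))*1529 = (13*(4/3))*1529 = (52/3)*1529 = 79508/3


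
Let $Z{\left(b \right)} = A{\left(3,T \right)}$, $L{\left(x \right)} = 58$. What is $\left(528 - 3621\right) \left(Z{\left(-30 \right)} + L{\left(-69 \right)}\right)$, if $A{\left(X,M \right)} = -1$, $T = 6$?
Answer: $-176301$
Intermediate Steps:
$Z{\left(b \right)} = -1$
$\left(528 - 3621\right) \left(Z{\left(-30 \right)} + L{\left(-69 \right)}\right) = \left(528 - 3621\right) \left(-1 + 58\right) = \left(-3093\right) 57 = -176301$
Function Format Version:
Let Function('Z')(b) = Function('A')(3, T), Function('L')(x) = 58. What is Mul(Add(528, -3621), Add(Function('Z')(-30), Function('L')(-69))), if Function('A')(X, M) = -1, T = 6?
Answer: -176301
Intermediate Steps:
Function('Z')(b) = -1
Mul(Add(528, -3621), Add(Function('Z')(-30), Function('L')(-69))) = Mul(Add(528, -3621), Add(-1, 58)) = Mul(-3093, 57) = -176301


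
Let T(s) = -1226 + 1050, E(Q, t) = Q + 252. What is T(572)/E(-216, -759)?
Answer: -44/9 ≈ -4.8889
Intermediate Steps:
E(Q, t) = 252 + Q
T(s) = -176
T(572)/E(-216, -759) = -176/(252 - 216) = -176/36 = -176*1/36 = -44/9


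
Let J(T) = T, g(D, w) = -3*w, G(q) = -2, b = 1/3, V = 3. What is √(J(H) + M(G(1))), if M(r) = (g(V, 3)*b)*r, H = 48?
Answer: 3*√6 ≈ 7.3485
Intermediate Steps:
b = ⅓ ≈ 0.33333
M(r) = -3*r (M(r) = (-3*3*(⅓))*r = (-9*⅓)*r = -3*r)
√(J(H) + M(G(1))) = √(48 - 3*(-2)) = √(48 + 6) = √54 = 3*√6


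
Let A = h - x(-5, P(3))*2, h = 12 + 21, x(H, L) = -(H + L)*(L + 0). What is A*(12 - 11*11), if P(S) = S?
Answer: -2289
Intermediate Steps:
x(H, L) = -L*(H + L) (x(H, L) = -(H + L)*L = -L*(H + L))
h = 33
A = 21 (A = 33 - (-1*3*(-5 + 3))*2 = 33 - (-1*3*(-2))*2 = 33 - 6*2 = 33 - 1*12 = 33 - 12 = 21)
A*(12 - 11*11) = 21*(12 - 11*11) = 21*(12 - 121) = 21*(-109) = -2289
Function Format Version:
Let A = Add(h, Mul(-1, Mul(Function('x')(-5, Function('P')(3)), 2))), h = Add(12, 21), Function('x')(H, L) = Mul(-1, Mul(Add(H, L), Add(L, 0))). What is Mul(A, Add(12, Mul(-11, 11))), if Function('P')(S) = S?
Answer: -2289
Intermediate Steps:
Function('x')(H, L) = Mul(-1, L, Add(H, L)) (Function('x')(H, L) = Mul(-1, Mul(Add(H, L), L)) = Mul(-1, Mul(L, Add(H, L))) = Mul(-1, L, Add(H, L)))
h = 33
A = 21 (A = Add(33, Mul(-1, Mul(Mul(-1, 3, Add(-5, 3)), 2))) = Add(33, Mul(-1, Mul(Mul(-1, 3, -2), 2))) = Add(33, Mul(-1, Mul(6, 2))) = Add(33, Mul(-1, 12)) = Add(33, -12) = 21)
Mul(A, Add(12, Mul(-11, 11))) = Mul(21, Add(12, Mul(-11, 11))) = Mul(21, Add(12, -121)) = Mul(21, -109) = -2289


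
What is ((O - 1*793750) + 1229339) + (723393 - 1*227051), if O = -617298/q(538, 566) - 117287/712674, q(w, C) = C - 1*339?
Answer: 150325040664137/161776998 ≈ 9.2921e+5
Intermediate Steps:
q(w, C) = -339 + C (q(w, C) = C - 339 = -339 + C)
O = -439958859001/161776998 (O = -617298/(-339 + 566) - 117287/712674 = -617298/227 - 117287*1/712674 = -617298*1/227 - 117287/712674 = -617298/227 - 117287/712674 = -439958859001/161776998 ≈ -2719.5)
((O - 1*793750) + 1229339) + (723393 - 1*227051) = ((-439958859001/161776998 - 1*793750) + 1229339) + (723393 - 1*227051) = ((-439958859001/161776998 - 793750) + 1229339) + (723393 - 227051) = (-128850451021501/161776998 + 1229339) + 496342 = 70028321922821/161776998 + 496342 = 150325040664137/161776998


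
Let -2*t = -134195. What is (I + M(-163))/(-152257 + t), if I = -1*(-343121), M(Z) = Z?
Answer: -685916/170319 ≈ -4.0272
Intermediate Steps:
t = 134195/2 (t = -1/2*(-134195) = 134195/2 ≈ 67098.)
I = 343121
(I + M(-163))/(-152257 + t) = (343121 - 163)/(-152257 + 134195/2) = 342958/(-170319/2) = 342958*(-2/170319) = -685916/170319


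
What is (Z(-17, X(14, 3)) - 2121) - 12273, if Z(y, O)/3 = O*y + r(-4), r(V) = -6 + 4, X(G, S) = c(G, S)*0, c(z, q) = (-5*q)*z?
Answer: -14400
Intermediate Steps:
c(z, q) = -5*q*z
X(G, S) = 0 (X(G, S) = -5*S*G*0 = -5*G*S*0 = 0)
r(V) = -2
Z(y, O) = -6 + 3*O*y (Z(y, O) = 3*(O*y - 2) = 3*(-2 + O*y) = -6 + 3*O*y)
(Z(-17, X(14, 3)) - 2121) - 12273 = ((-6 + 3*0*(-17)) - 2121) - 12273 = ((-6 + 0) - 2121) - 12273 = (-6 - 2121) - 12273 = -2127 - 12273 = -14400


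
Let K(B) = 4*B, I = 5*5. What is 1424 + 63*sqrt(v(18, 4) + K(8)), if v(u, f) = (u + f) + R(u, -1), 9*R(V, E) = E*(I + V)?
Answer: 1424 + 21*sqrt(443) ≈ 1866.0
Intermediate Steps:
I = 25
R(V, E) = E*(25 + V)/9 (R(V, E) = (E*(25 + V))/9 = E*(25 + V)/9)
v(u, f) = -25/9 + f + 8*u/9 (v(u, f) = (u + f) + (1/9)*(-1)*(25 + u) = (f + u) + (-25/9 - u/9) = -25/9 + f + 8*u/9)
1424 + 63*sqrt(v(18, 4) + K(8)) = 1424 + 63*sqrt((-25/9 + 4 + (8/9)*18) + 4*8) = 1424 + 63*sqrt((-25/9 + 4 + 16) + 32) = 1424 + 63*sqrt(155/9 + 32) = 1424 + 63*sqrt(443/9) = 1424 + 63*(sqrt(443)/3) = 1424 + 21*sqrt(443)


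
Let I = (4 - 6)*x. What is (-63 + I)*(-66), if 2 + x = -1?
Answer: 3762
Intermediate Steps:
x = -3 (x = -2 - 1 = -3)
I = 6 (I = (4 - 6)*(-3) = -2*(-3) = 6)
(-63 + I)*(-66) = (-63 + 6)*(-66) = -57*(-66) = 3762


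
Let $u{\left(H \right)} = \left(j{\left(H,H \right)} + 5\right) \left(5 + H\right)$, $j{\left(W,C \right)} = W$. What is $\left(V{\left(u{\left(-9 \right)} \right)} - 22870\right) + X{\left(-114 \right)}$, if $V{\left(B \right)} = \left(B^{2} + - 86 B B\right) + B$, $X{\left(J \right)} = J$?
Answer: $-44728$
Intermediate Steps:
$u{\left(H \right)} = \left(5 + H\right)^{2}$ ($u{\left(H \right)} = \left(H + 5\right) \left(5 + H\right) = \left(5 + H\right) \left(5 + H\right) = \left(5 + H\right)^{2}$)
$V{\left(B \right)} = B - 85 B^{2}$ ($V{\left(B \right)} = \left(B^{2} - 86 B^{2}\right) + B = - 85 B^{2} + B = B - 85 B^{2}$)
$\left(V{\left(u{\left(-9 \right)} \right)} - 22870\right) + X{\left(-114 \right)} = \left(\left(25 + \left(-9\right)^{2} + 10 \left(-9\right)\right) \left(1 - 85 \left(25 + \left(-9\right)^{2} + 10 \left(-9\right)\right)\right) - 22870\right) - 114 = \left(\left(25 + 81 - 90\right) \left(1 - 85 \left(25 + 81 - 90\right)\right) - 22870\right) - 114 = \left(16 \left(1 - 1360\right) - 22870\right) - 114 = \left(16 \left(-1359\right) - 22870\right) - 114 = \left(-21744 - 22870\right) - 114 = -44614 - 114 = -44728$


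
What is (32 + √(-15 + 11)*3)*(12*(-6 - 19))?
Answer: -9600 - 1800*I ≈ -9600.0 - 1800.0*I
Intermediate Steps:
(32 + √(-15 + 11)*3)*(12*(-6 - 19)) = (32 + √(-4)*3)*(12*(-25)) = (32 + (2*I)*3)*(-300) = (32 + 6*I)*(-300) = -9600 - 1800*I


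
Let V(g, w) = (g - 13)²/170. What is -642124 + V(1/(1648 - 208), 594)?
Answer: -226356065087039/352512000 ≈ -6.4212e+5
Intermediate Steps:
V(g, w) = (-13 + g)²/170 (V(g, w) = (-13 + g)²*(1/170) = (-13 + g)²/170)
-642124 + V(1/(1648 - 208), 594) = -642124 + (-13 + 1/(1648 - 208))²/170 = -642124 + (-13 + 1/1440)²/170 = -642124 + (-18719/1440)²/170 = -642124 + (1/170)*(350400961/2073600) = -642124 + 350400961/352512000 = -226356065087039/352512000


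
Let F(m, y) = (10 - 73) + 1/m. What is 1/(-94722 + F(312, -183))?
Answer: -312/29572919 ≈ -1.0550e-5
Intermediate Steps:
F(m, y) = -63 + 1/m
1/(-94722 + F(312, -183)) = 1/(-94722 + (-63 + 1/312)) = 1/(-94722 - 19655/312) = 1/(-29572919/312) = -312/29572919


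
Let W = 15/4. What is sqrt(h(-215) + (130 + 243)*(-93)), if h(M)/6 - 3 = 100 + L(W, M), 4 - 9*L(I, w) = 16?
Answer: I*sqrt(34079) ≈ 184.6*I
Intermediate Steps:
W = 15/4 (W = 15*(1/4) = 15/4 ≈ 3.7500)
L(I, w) = -4/3 (L(I, w) = 4/9 - 1/9*16 = 4/9 - 16/9 = -4/3)
h(M) = 610 (h(M) = 18 + 6*(100 - 4/3) = 18 + 6*(296/3) = 18 + 592 = 610)
sqrt(h(-215) + (130 + 243)*(-93)) = sqrt(610 + (130 + 243)*(-93)) = sqrt(610 + 373*(-93)) = sqrt(610 - 34689) = sqrt(-34079) = I*sqrt(34079)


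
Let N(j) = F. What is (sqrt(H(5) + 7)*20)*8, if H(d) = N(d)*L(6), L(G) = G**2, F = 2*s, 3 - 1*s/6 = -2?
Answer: 160*sqrt(2167) ≈ 7448.2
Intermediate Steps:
s = 30 (s = 18 - 6*(-2) = 18 + 12 = 30)
F = 60 (F = 2*30 = 60)
N(j) = 60
H(d) = 2160 (H(d) = 60*6**2 = 60*36 = 2160)
(sqrt(H(5) + 7)*20)*8 = (sqrt(2160 + 7)*20)*8 = (sqrt(2167)*20)*8 = (20*sqrt(2167))*8 = 160*sqrt(2167)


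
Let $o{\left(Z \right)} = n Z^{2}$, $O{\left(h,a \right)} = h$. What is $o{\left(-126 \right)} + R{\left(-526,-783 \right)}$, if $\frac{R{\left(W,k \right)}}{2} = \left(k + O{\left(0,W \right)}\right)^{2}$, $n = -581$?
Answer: $-7997778$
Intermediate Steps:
$o{\left(Z \right)} = - 581 Z^{2}$
$R{\left(W,k \right)} = 2 k^{2}$ ($R{\left(W,k \right)} = 2 \left(k + 0\right)^{2} = 2 k^{2}$)
$o{\left(-126 \right)} + R{\left(-526,-783 \right)} = - 581 \left(-126\right)^{2} + 2 \left(-783\right)^{2} = \left(-581\right) 15876 + 2 \cdot 613089 = -9223956 + 1226178 = -7997778$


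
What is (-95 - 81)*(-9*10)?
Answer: 15840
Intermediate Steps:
(-95 - 81)*(-9*10) = -176*(-90) = 15840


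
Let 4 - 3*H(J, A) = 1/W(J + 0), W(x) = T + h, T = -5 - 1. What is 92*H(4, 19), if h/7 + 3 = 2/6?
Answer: 13754/111 ≈ 123.91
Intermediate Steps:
h = -56/3 (h = -21 + 7*(2/6) = -21 + 7*(2*(⅙)) = -21 + 7*(⅓) = -21 + 7/3 = -56/3 ≈ -18.667)
T = -6
W(x) = -74/3 (W(x) = -6 - 56/3 = -74/3)
H(J, A) = 299/222 (H(J, A) = 4/3 - 1/(3*(-74/3)) = 4/3 - ⅓*(-3/74) = 4/3 + 1/74 = 299/222)
92*H(4, 19) = 92*(299/222) = 13754/111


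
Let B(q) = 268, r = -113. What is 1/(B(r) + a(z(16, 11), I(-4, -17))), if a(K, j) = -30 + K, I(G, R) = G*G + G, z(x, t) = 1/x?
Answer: 16/3809 ≈ 0.0042006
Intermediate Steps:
I(G, R) = G + G**2 (I(G, R) = G**2 + G = G + G**2)
1/(B(r) + a(z(16, 11), I(-4, -17))) = 1/(268 + (-30 + 1/16)) = 1/(268 - 479/16) = 1/(3809/16) = 16/3809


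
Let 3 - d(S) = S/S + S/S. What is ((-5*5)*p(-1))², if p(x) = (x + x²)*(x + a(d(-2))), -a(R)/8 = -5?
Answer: 0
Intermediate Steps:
d(S) = 1 (d(S) = 3 - (S/S + S/S) = 3 - (1 + 1) = 3 - 1*2 = 3 - 2 = 1)
a(R) = 40 (a(R) = -8*(-5) = 40)
p(x) = (40 + x)*(x + x²) (p(x) = (x + x²)*(x + 40) = (x + x²)*(40 + x) = (40 + x)*(x + x²))
((-5*5)*p(-1))² = ((-5*5)*(-(40 + (-1)² + 41*(-1))))² = (-(-25)*(40 + 1 - 41))² = (-(-25)*0)² = (-25*0)² = 0² = 0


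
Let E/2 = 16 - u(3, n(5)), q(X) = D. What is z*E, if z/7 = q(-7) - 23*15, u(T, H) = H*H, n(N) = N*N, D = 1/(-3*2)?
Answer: 2942891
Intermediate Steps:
D = -⅙ (D = 1/(-6) = -⅙ ≈ -0.16667)
q(X) = -⅙
n(N) = N²
u(T, H) = H²
z = -14497/6 (z = 7*(-⅙ - 23*15) = 7*(-⅙ - 1*345) = 7*(-⅙ - 345) = 7*(-2071/6) = -14497/6 ≈ -2416.2)
E = -1218 (E = 2*(16 - (5²)²) = 2*(16 - 1*25²) = 2*(16 - 1*625) = 2*(16 - 625) = 2*(-609) = -1218)
z*E = -14497/6*(-1218) = 2942891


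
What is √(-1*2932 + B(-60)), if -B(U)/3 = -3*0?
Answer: 2*I*√733 ≈ 54.148*I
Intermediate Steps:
B(U) = 0 (B(U) = -(-9)*0 = -3*0 = 0)
√(-1*2932 + B(-60)) = √(-1*2932 + 0) = √(-2932 + 0) = √(-2932) = 2*I*√733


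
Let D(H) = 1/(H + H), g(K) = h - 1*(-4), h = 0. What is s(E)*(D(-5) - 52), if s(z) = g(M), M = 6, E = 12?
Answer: -1042/5 ≈ -208.40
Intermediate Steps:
g(K) = 4 (g(K) = 0 - 1*(-4) = 0 + 4 = 4)
s(z) = 4
D(H) = 1/(2*H)
s(E)*(D(-5) - 52) = 4*((½)/(-5) - 52) = 4*((½)*(-⅕) - 52) = 4*(-⅒ - 52) = 4*(-521/10) = -1042/5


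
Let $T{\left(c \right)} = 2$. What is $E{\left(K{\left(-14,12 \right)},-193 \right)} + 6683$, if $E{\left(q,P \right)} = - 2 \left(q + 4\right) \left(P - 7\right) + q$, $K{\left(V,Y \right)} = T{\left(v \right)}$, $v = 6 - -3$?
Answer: $9085$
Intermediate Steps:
$v = 9$ ($v = 6 + 3 = 9$)
$K{\left(V,Y \right)} = 2$
$E{\left(q,P \right)} = q - 2 \left(-7 + P\right) \left(4 + q\right)$ ($E{\left(q,P \right)} = - 2 \left(4 + q\right) \left(-7 + P\right) + q = - 2 \left(-7 + P\right) \left(4 + q\right) + q = q - 2 \left(-7 + P\right) \left(4 + q\right)$)
$E{\left(K{\left(-14,12 \right)},-193 \right)} + 6683 = \left(56 - -1544 + 15 \cdot 2 - \left(-386\right) 2\right) + 6683 = \left(56 + 1544 + 30 + 772\right) + 6683 = 2402 + 6683 = 9085$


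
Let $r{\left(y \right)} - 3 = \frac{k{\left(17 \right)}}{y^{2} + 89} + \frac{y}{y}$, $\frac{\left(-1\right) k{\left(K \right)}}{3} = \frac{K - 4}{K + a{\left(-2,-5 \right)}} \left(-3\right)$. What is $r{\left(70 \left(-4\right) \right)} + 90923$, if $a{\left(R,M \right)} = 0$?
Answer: $\frac{13480564252}{148257} \approx 90927.0$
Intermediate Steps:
$k{\left(K \right)} = \frac{9 \left(-4 + K\right)}{K}$ ($k{\left(K \right)} = - 3 \frac{K - 4}{K + 0} \left(-3\right) = - 3 \frac{-4 + K}{K} \left(-3\right) = - 3 \left(- \frac{3 \left(-4 + K\right)}{K}\right) = \frac{9 \left(-4 + K\right)}{K}$)
$r{\left(y \right)} = 4 + \frac{117}{17 \left(89 + y^{2}\right)}$ ($r{\left(y \right)} = 3 + \left(\frac{9 - \frac{36}{17}}{y^{2} + 89} + \frac{y}{y}\right) = 3 + \left(\frac{9 - \frac{36}{17}}{89 + y^{2}} + 1\right) = 3 + \left(\frac{117}{17 \left(89 + y^{2}\right)} + 1\right) = 3 + \left(1 + \frac{117}{17 \left(89 + y^{2}\right)}\right) = 4 + \frac{117}{17 \left(89 + y^{2}\right)}$)
$r{\left(70 \left(-4\right) \right)} + 90923 = \frac{6169 + 68 \left(70 \left(-4\right)\right)^{2}}{17 \left(89 + \left(70 \left(-4\right)\right)^{2}\right)} + 90923 = \frac{6169 + 68 \left(-280\right)^{2}}{17 \left(89 + \left(-280\right)^{2}\right)} + 90923 = \frac{6169 + 68 \cdot 78400}{17 \left(89 + 78400\right)} + 90923 = \frac{6169 + 5331200}{17 \cdot 78489} + 90923 = \frac{1}{17} \cdot \frac{1}{78489} \cdot 5337369 + 90923 = \frac{593041}{148257} + 90923 = \frac{13480564252}{148257}$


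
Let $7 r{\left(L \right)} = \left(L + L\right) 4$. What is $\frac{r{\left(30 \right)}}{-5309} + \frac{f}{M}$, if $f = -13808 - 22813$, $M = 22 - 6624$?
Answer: $\frac{1359361743}{245350126} \approx 5.5405$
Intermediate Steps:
$M = -6602$ ($M = 22 - 6624 = -6602$)
$r{\left(L \right)} = \frac{8 L}{7}$ ($r{\left(L \right)} = \frac{\left(L + L\right) 4}{7} = \frac{2 L 4}{7} = \frac{8 L}{7}$)
$f = -36621$ ($f = -13808 - 22813 = -36621$)
$\frac{r{\left(30 \right)}}{-5309} + \frac{f}{M} = \frac{\frac{8}{7} \cdot 30}{-5309} - \frac{36621}{-6602} = \frac{240}{7} \left(- \frac{1}{5309}\right) - - \frac{36621}{6602} = - \frac{240}{37163} + \frac{36621}{6602} = \frac{1359361743}{245350126}$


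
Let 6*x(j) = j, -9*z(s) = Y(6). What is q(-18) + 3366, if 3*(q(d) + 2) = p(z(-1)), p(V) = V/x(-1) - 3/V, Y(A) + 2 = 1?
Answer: 30193/9 ≈ 3354.8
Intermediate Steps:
Y(A) = -1 (Y(A) = -2 + 1 = -1)
z(s) = ⅑ (z(s) = -⅑*(-1) = ⅑)
x(j) = j/6
p(V) = -6*V - 3/V (p(V) = V/(((⅙)*(-1))) - 3/V = V/(-⅙) - 3/V = V*(-6) - 3/V = -6*V - 3/V)
q(d) = -101/9 (q(d) = -2 + (-6*⅑ - 3/⅑)/3 = -2 + (-⅔ - 3*9)/3 = -2 + (-⅔ - 27)/3 = -2 + (⅓)*(-83/3) = -2 - 83/9 = -101/9)
q(-18) + 3366 = -101/9 + 3366 = 30193/9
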